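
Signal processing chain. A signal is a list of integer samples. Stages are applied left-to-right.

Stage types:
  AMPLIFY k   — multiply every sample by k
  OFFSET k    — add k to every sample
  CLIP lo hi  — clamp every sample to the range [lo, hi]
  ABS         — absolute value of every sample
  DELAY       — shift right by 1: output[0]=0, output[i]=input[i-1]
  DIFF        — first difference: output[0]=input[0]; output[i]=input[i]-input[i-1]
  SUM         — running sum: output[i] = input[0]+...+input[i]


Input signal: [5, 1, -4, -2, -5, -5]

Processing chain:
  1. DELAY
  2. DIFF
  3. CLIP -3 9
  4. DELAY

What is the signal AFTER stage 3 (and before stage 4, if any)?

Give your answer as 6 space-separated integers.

Input: [5, 1, -4, -2, -5, -5]
Stage 1 (DELAY): [0, 5, 1, -4, -2, -5] = [0, 5, 1, -4, -2, -5] -> [0, 5, 1, -4, -2, -5]
Stage 2 (DIFF): s[0]=0, 5-0=5, 1-5=-4, -4-1=-5, -2--4=2, -5--2=-3 -> [0, 5, -4, -5, 2, -3]
Stage 3 (CLIP -3 9): clip(0,-3,9)=0, clip(5,-3,9)=5, clip(-4,-3,9)=-3, clip(-5,-3,9)=-3, clip(2,-3,9)=2, clip(-3,-3,9)=-3 -> [0, 5, -3, -3, 2, -3]

Answer: 0 5 -3 -3 2 -3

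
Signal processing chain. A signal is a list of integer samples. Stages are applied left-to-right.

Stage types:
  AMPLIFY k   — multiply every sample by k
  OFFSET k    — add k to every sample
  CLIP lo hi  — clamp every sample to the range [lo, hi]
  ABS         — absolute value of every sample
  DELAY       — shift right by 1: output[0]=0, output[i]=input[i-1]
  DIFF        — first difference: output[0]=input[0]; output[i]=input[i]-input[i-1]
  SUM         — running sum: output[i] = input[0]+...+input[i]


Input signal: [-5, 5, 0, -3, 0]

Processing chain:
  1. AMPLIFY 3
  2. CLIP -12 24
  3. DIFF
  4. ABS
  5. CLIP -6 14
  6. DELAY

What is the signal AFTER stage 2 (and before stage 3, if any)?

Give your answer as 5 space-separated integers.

Answer: -12 15 0 -9 0

Derivation:
Input: [-5, 5, 0, -3, 0]
Stage 1 (AMPLIFY 3): -5*3=-15, 5*3=15, 0*3=0, -3*3=-9, 0*3=0 -> [-15, 15, 0, -9, 0]
Stage 2 (CLIP -12 24): clip(-15,-12,24)=-12, clip(15,-12,24)=15, clip(0,-12,24)=0, clip(-9,-12,24)=-9, clip(0,-12,24)=0 -> [-12, 15, 0, -9, 0]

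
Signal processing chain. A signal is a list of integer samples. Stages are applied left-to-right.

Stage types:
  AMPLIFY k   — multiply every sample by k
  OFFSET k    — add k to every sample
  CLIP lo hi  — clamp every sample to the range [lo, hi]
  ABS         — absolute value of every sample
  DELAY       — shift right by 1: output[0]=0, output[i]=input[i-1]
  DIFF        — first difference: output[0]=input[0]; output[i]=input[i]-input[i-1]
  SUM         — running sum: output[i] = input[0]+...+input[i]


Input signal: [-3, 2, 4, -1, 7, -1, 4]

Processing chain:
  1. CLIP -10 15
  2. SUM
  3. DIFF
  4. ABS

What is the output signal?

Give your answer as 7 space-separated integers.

Input: [-3, 2, 4, -1, 7, -1, 4]
Stage 1 (CLIP -10 15): clip(-3,-10,15)=-3, clip(2,-10,15)=2, clip(4,-10,15)=4, clip(-1,-10,15)=-1, clip(7,-10,15)=7, clip(-1,-10,15)=-1, clip(4,-10,15)=4 -> [-3, 2, 4, -1, 7, -1, 4]
Stage 2 (SUM): sum[0..0]=-3, sum[0..1]=-1, sum[0..2]=3, sum[0..3]=2, sum[0..4]=9, sum[0..5]=8, sum[0..6]=12 -> [-3, -1, 3, 2, 9, 8, 12]
Stage 3 (DIFF): s[0]=-3, -1--3=2, 3--1=4, 2-3=-1, 9-2=7, 8-9=-1, 12-8=4 -> [-3, 2, 4, -1, 7, -1, 4]
Stage 4 (ABS): |-3|=3, |2|=2, |4|=4, |-1|=1, |7|=7, |-1|=1, |4|=4 -> [3, 2, 4, 1, 7, 1, 4]

Answer: 3 2 4 1 7 1 4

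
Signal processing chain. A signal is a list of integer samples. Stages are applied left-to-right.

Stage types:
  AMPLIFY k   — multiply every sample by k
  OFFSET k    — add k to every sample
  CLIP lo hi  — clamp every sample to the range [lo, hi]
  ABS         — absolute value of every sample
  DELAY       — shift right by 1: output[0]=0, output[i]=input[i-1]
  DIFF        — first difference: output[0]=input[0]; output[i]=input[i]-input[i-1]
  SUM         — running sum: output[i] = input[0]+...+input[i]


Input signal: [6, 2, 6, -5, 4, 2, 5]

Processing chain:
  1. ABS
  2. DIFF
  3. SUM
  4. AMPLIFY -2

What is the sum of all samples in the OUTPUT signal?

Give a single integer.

Answer: -60

Derivation:
Input: [6, 2, 6, -5, 4, 2, 5]
Stage 1 (ABS): |6|=6, |2|=2, |6|=6, |-5|=5, |4|=4, |2|=2, |5|=5 -> [6, 2, 6, 5, 4, 2, 5]
Stage 2 (DIFF): s[0]=6, 2-6=-4, 6-2=4, 5-6=-1, 4-5=-1, 2-4=-2, 5-2=3 -> [6, -4, 4, -1, -1, -2, 3]
Stage 3 (SUM): sum[0..0]=6, sum[0..1]=2, sum[0..2]=6, sum[0..3]=5, sum[0..4]=4, sum[0..5]=2, sum[0..6]=5 -> [6, 2, 6, 5, 4, 2, 5]
Stage 4 (AMPLIFY -2): 6*-2=-12, 2*-2=-4, 6*-2=-12, 5*-2=-10, 4*-2=-8, 2*-2=-4, 5*-2=-10 -> [-12, -4, -12, -10, -8, -4, -10]
Output sum: -60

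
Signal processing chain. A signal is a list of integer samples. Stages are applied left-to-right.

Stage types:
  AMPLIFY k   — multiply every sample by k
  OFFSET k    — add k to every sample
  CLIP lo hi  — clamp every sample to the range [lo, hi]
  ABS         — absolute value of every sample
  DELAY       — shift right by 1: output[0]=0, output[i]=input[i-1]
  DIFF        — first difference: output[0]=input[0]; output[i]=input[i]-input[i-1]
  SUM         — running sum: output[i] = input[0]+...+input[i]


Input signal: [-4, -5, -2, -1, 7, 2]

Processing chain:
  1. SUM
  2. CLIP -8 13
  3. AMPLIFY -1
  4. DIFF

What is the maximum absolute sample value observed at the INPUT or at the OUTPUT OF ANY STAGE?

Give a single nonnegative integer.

Input: [-4, -5, -2, -1, 7, 2] (max |s|=7)
Stage 1 (SUM): sum[0..0]=-4, sum[0..1]=-9, sum[0..2]=-11, sum[0..3]=-12, sum[0..4]=-5, sum[0..5]=-3 -> [-4, -9, -11, -12, -5, -3] (max |s|=12)
Stage 2 (CLIP -8 13): clip(-4,-8,13)=-4, clip(-9,-8,13)=-8, clip(-11,-8,13)=-8, clip(-12,-8,13)=-8, clip(-5,-8,13)=-5, clip(-3,-8,13)=-3 -> [-4, -8, -8, -8, -5, -3] (max |s|=8)
Stage 3 (AMPLIFY -1): -4*-1=4, -8*-1=8, -8*-1=8, -8*-1=8, -5*-1=5, -3*-1=3 -> [4, 8, 8, 8, 5, 3] (max |s|=8)
Stage 4 (DIFF): s[0]=4, 8-4=4, 8-8=0, 8-8=0, 5-8=-3, 3-5=-2 -> [4, 4, 0, 0, -3, -2] (max |s|=4)
Overall max amplitude: 12

Answer: 12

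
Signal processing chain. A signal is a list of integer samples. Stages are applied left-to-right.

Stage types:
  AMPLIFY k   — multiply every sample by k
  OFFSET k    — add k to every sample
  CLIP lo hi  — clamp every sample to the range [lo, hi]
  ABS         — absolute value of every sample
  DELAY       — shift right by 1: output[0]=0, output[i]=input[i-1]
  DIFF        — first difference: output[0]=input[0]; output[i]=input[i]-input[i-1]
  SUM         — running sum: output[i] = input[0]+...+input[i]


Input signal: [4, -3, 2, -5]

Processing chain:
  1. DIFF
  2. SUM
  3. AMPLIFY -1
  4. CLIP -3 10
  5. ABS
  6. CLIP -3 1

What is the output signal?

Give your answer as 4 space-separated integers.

Answer: 1 1 1 1

Derivation:
Input: [4, -3, 2, -5]
Stage 1 (DIFF): s[0]=4, -3-4=-7, 2--3=5, -5-2=-7 -> [4, -7, 5, -7]
Stage 2 (SUM): sum[0..0]=4, sum[0..1]=-3, sum[0..2]=2, sum[0..3]=-5 -> [4, -3, 2, -5]
Stage 3 (AMPLIFY -1): 4*-1=-4, -3*-1=3, 2*-1=-2, -5*-1=5 -> [-4, 3, -2, 5]
Stage 4 (CLIP -3 10): clip(-4,-3,10)=-3, clip(3,-3,10)=3, clip(-2,-3,10)=-2, clip(5,-3,10)=5 -> [-3, 3, -2, 5]
Stage 5 (ABS): |-3|=3, |3|=3, |-2|=2, |5|=5 -> [3, 3, 2, 5]
Stage 6 (CLIP -3 1): clip(3,-3,1)=1, clip(3,-3,1)=1, clip(2,-3,1)=1, clip(5,-3,1)=1 -> [1, 1, 1, 1]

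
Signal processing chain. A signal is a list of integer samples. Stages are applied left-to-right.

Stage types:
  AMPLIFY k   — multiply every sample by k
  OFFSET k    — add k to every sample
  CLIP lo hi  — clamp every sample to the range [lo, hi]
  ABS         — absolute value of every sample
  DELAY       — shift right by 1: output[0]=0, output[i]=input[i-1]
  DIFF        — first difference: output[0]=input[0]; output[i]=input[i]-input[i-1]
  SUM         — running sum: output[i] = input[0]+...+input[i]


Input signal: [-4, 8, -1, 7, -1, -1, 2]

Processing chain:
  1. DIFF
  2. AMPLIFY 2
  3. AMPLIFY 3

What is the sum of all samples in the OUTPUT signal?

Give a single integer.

Answer: 12

Derivation:
Input: [-4, 8, -1, 7, -1, -1, 2]
Stage 1 (DIFF): s[0]=-4, 8--4=12, -1-8=-9, 7--1=8, -1-7=-8, -1--1=0, 2--1=3 -> [-4, 12, -9, 8, -8, 0, 3]
Stage 2 (AMPLIFY 2): -4*2=-8, 12*2=24, -9*2=-18, 8*2=16, -8*2=-16, 0*2=0, 3*2=6 -> [-8, 24, -18, 16, -16, 0, 6]
Stage 3 (AMPLIFY 3): -8*3=-24, 24*3=72, -18*3=-54, 16*3=48, -16*3=-48, 0*3=0, 6*3=18 -> [-24, 72, -54, 48, -48, 0, 18]
Output sum: 12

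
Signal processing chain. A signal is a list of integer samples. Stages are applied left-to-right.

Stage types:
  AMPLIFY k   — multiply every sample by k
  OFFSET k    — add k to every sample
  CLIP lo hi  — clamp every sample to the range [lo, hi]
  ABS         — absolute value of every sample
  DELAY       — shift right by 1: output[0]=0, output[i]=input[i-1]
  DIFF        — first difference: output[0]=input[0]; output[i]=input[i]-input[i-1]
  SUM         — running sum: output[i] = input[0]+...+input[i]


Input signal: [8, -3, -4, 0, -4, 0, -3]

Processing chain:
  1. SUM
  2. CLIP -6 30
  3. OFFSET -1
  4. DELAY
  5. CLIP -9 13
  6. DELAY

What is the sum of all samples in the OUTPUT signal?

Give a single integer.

Answer: 7

Derivation:
Input: [8, -3, -4, 0, -4, 0, -3]
Stage 1 (SUM): sum[0..0]=8, sum[0..1]=5, sum[0..2]=1, sum[0..3]=1, sum[0..4]=-3, sum[0..5]=-3, sum[0..6]=-6 -> [8, 5, 1, 1, -3, -3, -6]
Stage 2 (CLIP -6 30): clip(8,-6,30)=8, clip(5,-6,30)=5, clip(1,-6,30)=1, clip(1,-6,30)=1, clip(-3,-6,30)=-3, clip(-3,-6,30)=-3, clip(-6,-6,30)=-6 -> [8, 5, 1, 1, -3, -3, -6]
Stage 3 (OFFSET -1): 8+-1=7, 5+-1=4, 1+-1=0, 1+-1=0, -3+-1=-4, -3+-1=-4, -6+-1=-7 -> [7, 4, 0, 0, -4, -4, -7]
Stage 4 (DELAY): [0, 7, 4, 0, 0, -4, -4] = [0, 7, 4, 0, 0, -4, -4] -> [0, 7, 4, 0, 0, -4, -4]
Stage 5 (CLIP -9 13): clip(0,-9,13)=0, clip(7,-9,13)=7, clip(4,-9,13)=4, clip(0,-9,13)=0, clip(0,-9,13)=0, clip(-4,-9,13)=-4, clip(-4,-9,13)=-4 -> [0, 7, 4, 0, 0, -4, -4]
Stage 6 (DELAY): [0, 0, 7, 4, 0, 0, -4] = [0, 0, 7, 4, 0, 0, -4] -> [0, 0, 7, 4, 0, 0, -4]
Output sum: 7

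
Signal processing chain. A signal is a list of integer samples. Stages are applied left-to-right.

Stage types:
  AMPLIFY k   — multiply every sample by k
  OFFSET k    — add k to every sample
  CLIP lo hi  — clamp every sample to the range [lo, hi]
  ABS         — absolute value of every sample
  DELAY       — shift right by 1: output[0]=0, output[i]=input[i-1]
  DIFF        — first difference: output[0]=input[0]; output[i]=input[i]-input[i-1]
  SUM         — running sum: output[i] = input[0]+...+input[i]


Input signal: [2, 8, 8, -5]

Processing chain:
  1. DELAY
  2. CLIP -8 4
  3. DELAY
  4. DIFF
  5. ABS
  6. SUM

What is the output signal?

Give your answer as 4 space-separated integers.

Answer: 0 0 2 4

Derivation:
Input: [2, 8, 8, -5]
Stage 1 (DELAY): [0, 2, 8, 8] = [0, 2, 8, 8] -> [0, 2, 8, 8]
Stage 2 (CLIP -8 4): clip(0,-8,4)=0, clip(2,-8,4)=2, clip(8,-8,4)=4, clip(8,-8,4)=4 -> [0, 2, 4, 4]
Stage 3 (DELAY): [0, 0, 2, 4] = [0, 0, 2, 4] -> [0, 0, 2, 4]
Stage 4 (DIFF): s[0]=0, 0-0=0, 2-0=2, 4-2=2 -> [0, 0, 2, 2]
Stage 5 (ABS): |0|=0, |0|=0, |2|=2, |2|=2 -> [0, 0, 2, 2]
Stage 6 (SUM): sum[0..0]=0, sum[0..1]=0, sum[0..2]=2, sum[0..3]=4 -> [0, 0, 2, 4]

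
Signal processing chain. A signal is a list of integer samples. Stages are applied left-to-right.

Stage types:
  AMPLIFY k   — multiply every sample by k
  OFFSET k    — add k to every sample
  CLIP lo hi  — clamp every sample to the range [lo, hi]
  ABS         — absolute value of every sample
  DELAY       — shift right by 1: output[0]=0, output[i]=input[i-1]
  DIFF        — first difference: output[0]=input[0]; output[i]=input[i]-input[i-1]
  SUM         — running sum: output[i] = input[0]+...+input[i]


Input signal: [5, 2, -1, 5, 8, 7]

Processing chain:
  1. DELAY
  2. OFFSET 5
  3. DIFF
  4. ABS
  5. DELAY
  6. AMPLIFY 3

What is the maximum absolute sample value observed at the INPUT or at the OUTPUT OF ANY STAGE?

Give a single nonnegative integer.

Answer: 18

Derivation:
Input: [5, 2, -1, 5, 8, 7] (max |s|=8)
Stage 1 (DELAY): [0, 5, 2, -1, 5, 8] = [0, 5, 2, -1, 5, 8] -> [0, 5, 2, -1, 5, 8] (max |s|=8)
Stage 2 (OFFSET 5): 0+5=5, 5+5=10, 2+5=7, -1+5=4, 5+5=10, 8+5=13 -> [5, 10, 7, 4, 10, 13] (max |s|=13)
Stage 3 (DIFF): s[0]=5, 10-5=5, 7-10=-3, 4-7=-3, 10-4=6, 13-10=3 -> [5, 5, -3, -3, 6, 3] (max |s|=6)
Stage 4 (ABS): |5|=5, |5|=5, |-3|=3, |-3|=3, |6|=6, |3|=3 -> [5, 5, 3, 3, 6, 3] (max |s|=6)
Stage 5 (DELAY): [0, 5, 5, 3, 3, 6] = [0, 5, 5, 3, 3, 6] -> [0, 5, 5, 3, 3, 6] (max |s|=6)
Stage 6 (AMPLIFY 3): 0*3=0, 5*3=15, 5*3=15, 3*3=9, 3*3=9, 6*3=18 -> [0, 15, 15, 9, 9, 18] (max |s|=18)
Overall max amplitude: 18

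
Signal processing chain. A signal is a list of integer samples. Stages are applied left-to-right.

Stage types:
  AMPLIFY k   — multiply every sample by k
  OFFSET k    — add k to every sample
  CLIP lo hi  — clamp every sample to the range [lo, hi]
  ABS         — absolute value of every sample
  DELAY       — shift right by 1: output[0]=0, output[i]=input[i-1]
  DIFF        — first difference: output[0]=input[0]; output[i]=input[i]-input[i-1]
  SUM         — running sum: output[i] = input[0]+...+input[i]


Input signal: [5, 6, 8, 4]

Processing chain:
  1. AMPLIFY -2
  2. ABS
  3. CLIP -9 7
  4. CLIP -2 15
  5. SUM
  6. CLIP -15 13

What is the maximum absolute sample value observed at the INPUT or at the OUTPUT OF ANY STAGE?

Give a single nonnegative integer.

Answer: 28

Derivation:
Input: [5, 6, 8, 4] (max |s|=8)
Stage 1 (AMPLIFY -2): 5*-2=-10, 6*-2=-12, 8*-2=-16, 4*-2=-8 -> [-10, -12, -16, -8] (max |s|=16)
Stage 2 (ABS): |-10|=10, |-12|=12, |-16|=16, |-8|=8 -> [10, 12, 16, 8] (max |s|=16)
Stage 3 (CLIP -9 7): clip(10,-9,7)=7, clip(12,-9,7)=7, clip(16,-9,7)=7, clip(8,-9,7)=7 -> [7, 7, 7, 7] (max |s|=7)
Stage 4 (CLIP -2 15): clip(7,-2,15)=7, clip(7,-2,15)=7, clip(7,-2,15)=7, clip(7,-2,15)=7 -> [7, 7, 7, 7] (max |s|=7)
Stage 5 (SUM): sum[0..0]=7, sum[0..1]=14, sum[0..2]=21, sum[0..3]=28 -> [7, 14, 21, 28] (max |s|=28)
Stage 6 (CLIP -15 13): clip(7,-15,13)=7, clip(14,-15,13)=13, clip(21,-15,13)=13, clip(28,-15,13)=13 -> [7, 13, 13, 13] (max |s|=13)
Overall max amplitude: 28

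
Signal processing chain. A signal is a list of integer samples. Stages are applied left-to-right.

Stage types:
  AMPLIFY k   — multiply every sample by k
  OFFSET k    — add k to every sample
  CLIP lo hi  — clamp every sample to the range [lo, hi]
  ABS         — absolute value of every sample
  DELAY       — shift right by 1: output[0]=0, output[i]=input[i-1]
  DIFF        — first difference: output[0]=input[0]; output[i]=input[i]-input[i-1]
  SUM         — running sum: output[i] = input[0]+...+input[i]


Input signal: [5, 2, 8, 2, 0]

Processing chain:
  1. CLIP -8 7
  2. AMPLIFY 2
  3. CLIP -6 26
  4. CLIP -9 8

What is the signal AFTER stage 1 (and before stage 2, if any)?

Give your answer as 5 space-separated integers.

Input: [5, 2, 8, 2, 0]
Stage 1 (CLIP -8 7): clip(5,-8,7)=5, clip(2,-8,7)=2, clip(8,-8,7)=7, clip(2,-8,7)=2, clip(0,-8,7)=0 -> [5, 2, 7, 2, 0]

Answer: 5 2 7 2 0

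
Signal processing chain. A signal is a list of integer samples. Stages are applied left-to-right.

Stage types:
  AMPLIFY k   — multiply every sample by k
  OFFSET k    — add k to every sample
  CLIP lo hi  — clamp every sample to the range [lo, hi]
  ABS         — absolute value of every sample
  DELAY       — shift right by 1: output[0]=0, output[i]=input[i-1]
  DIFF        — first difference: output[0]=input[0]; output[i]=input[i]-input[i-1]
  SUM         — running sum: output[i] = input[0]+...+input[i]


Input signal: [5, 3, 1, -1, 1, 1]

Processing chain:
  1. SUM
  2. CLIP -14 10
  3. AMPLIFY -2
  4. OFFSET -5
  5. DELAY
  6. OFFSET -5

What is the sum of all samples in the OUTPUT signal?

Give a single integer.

Answer: -133

Derivation:
Input: [5, 3, 1, -1, 1, 1]
Stage 1 (SUM): sum[0..0]=5, sum[0..1]=8, sum[0..2]=9, sum[0..3]=8, sum[0..4]=9, sum[0..5]=10 -> [5, 8, 9, 8, 9, 10]
Stage 2 (CLIP -14 10): clip(5,-14,10)=5, clip(8,-14,10)=8, clip(9,-14,10)=9, clip(8,-14,10)=8, clip(9,-14,10)=9, clip(10,-14,10)=10 -> [5, 8, 9, 8, 9, 10]
Stage 3 (AMPLIFY -2): 5*-2=-10, 8*-2=-16, 9*-2=-18, 8*-2=-16, 9*-2=-18, 10*-2=-20 -> [-10, -16, -18, -16, -18, -20]
Stage 4 (OFFSET -5): -10+-5=-15, -16+-5=-21, -18+-5=-23, -16+-5=-21, -18+-5=-23, -20+-5=-25 -> [-15, -21, -23, -21, -23, -25]
Stage 5 (DELAY): [0, -15, -21, -23, -21, -23] = [0, -15, -21, -23, -21, -23] -> [0, -15, -21, -23, -21, -23]
Stage 6 (OFFSET -5): 0+-5=-5, -15+-5=-20, -21+-5=-26, -23+-5=-28, -21+-5=-26, -23+-5=-28 -> [-5, -20, -26, -28, -26, -28]
Output sum: -133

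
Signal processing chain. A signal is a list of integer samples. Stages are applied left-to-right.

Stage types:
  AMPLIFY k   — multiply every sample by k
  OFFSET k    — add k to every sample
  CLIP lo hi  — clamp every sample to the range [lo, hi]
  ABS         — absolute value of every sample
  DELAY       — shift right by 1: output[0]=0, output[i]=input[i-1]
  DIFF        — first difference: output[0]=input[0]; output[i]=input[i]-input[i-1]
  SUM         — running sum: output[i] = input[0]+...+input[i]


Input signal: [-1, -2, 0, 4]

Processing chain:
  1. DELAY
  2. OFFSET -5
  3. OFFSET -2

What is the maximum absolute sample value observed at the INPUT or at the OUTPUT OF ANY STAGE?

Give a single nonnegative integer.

Answer: 9

Derivation:
Input: [-1, -2, 0, 4] (max |s|=4)
Stage 1 (DELAY): [0, -1, -2, 0] = [0, -1, -2, 0] -> [0, -1, -2, 0] (max |s|=2)
Stage 2 (OFFSET -5): 0+-5=-5, -1+-5=-6, -2+-5=-7, 0+-5=-5 -> [-5, -6, -7, -5] (max |s|=7)
Stage 3 (OFFSET -2): -5+-2=-7, -6+-2=-8, -7+-2=-9, -5+-2=-7 -> [-7, -8, -9, -7] (max |s|=9)
Overall max amplitude: 9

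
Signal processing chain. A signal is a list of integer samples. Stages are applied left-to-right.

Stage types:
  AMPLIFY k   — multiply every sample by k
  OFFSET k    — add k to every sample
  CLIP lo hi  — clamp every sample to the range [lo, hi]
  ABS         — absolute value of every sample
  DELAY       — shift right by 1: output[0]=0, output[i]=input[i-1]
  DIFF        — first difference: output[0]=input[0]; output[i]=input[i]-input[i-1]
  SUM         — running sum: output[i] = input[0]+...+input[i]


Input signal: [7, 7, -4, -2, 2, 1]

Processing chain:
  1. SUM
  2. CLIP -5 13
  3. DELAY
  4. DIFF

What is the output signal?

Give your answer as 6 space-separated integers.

Input: [7, 7, -4, -2, 2, 1]
Stage 1 (SUM): sum[0..0]=7, sum[0..1]=14, sum[0..2]=10, sum[0..3]=8, sum[0..4]=10, sum[0..5]=11 -> [7, 14, 10, 8, 10, 11]
Stage 2 (CLIP -5 13): clip(7,-5,13)=7, clip(14,-5,13)=13, clip(10,-5,13)=10, clip(8,-5,13)=8, clip(10,-5,13)=10, clip(11,-5,13)=11 -> [7, 13, 10, 8, 10, 11]
Stage 3 (DELAY): [0, 7, 13, 10, 8, 10] = [0, 7, 13, 10, 8, 10] -> [0, 7, 13, 10, 8, 10]
Stage 4 (DIFF): s[0]=0, 7-0=7, 13-7=6, 10-13=-3, 8-10=-2, 10-8=2 -> [0, 7, 6, -3, -2, 2]

Answer: 0 7 6 -3 -2 2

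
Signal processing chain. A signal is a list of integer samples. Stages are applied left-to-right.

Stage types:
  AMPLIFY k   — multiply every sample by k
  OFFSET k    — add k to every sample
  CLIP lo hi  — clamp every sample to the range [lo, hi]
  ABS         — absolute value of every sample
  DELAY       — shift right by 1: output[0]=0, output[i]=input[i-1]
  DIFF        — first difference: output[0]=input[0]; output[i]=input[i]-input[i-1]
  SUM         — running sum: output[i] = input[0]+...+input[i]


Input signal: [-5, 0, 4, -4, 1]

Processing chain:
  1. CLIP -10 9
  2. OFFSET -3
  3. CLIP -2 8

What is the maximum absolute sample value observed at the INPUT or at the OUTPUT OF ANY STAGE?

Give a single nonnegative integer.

Answer: 8

Derivation:
Input: [-5, 0, 4, -4, 1] (max |s|=5)
Stage 1 (CLIP -10 9): clip(-5,-10,9)=-5, clip(0,-10,9)=0, clip(4,-10,9)=4, clip(-4,-10,9)=-4, clip(1,-10,9)=1 -> [-5, 0, 4, -4, 1] (max |s|=5)
Stage 2 (OFFSET -3): -5+-3=-8, 0+-3=-3, 4+-3=1, -4+-3=-7, 1+-3=-2 -> [-8, -3, 1, -7, -2] (max |s|=8)
Stage 3 (CLIP -2 8): clip(-8,-2,8)=-2, clip(-3,-2,8)=-2, clip(1,-2,8)=1, clip(-7,-2,8)=-2, clip(-2,-2,8)=-2 -> [-2, -2, 1, -2, -2] (max |s|=2)
Overall max amplitude: 8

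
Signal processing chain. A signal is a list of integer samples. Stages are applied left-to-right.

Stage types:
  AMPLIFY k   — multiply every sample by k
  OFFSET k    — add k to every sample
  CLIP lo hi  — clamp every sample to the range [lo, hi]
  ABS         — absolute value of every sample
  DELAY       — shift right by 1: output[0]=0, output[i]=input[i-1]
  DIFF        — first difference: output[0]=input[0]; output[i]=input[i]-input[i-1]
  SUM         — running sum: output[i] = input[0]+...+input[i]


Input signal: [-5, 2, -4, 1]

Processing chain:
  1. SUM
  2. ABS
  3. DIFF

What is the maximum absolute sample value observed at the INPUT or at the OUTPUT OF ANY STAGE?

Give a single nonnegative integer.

Answer: 7

Derivation:
Input: [-5, 2, -4, 1] (max |s|=5)
Stage 1 (SUM): sum[0..0]=-5, sum[0..1]=-3, sum[0..2]=-7, sum[0..3]=-6 -> [-5, -3, -7, -6] (max |s|=7)
Stage 2 (ABS): |-5|=5, |-3|=3, |-7|=7, |-6|=6 -> [5, 3, 7, 6] (max |s|=7)
Stage 3 (DIFF): s[0]=5, 3-5=-2, 7-3=4, 6-7=-1 -> [5, -2, 4, -1] (max |s|=5)
Overall max amplitude: 7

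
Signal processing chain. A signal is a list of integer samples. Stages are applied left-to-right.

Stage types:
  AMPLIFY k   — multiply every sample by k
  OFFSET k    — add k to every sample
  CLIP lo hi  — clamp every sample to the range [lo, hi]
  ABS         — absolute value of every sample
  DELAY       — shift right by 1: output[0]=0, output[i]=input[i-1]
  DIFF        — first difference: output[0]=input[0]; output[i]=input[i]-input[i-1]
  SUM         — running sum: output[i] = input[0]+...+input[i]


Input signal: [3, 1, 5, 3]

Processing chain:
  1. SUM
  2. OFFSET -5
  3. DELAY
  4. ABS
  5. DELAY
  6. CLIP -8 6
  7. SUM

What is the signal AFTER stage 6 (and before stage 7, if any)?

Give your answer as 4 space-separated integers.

Answer: 0 0 2 1

Derivation:
Input: [3, 1, 5, 3]
Stage 1 (SUM): sum[0..0]=3, sum[0..1]=4, sum[0..2]=9, sum[0..3]=12 -> [3, 4, 9, 12]
Stage 2 (OFFSET -5): 3+-5=-2, 4+-5=-1, 9+-5=4, 12+-5=7 -> [-2, -1, 4, 7]
Stage 3 (DELAY): [0, -2, -1, 4] = [0, -2, -1, 4] -> [0, -2, -1, 4]
Stage 4 (ABS): |0|=0, |-2|=2, |-1|=1, |4|=4 -> [0, 2, 1, 4]
Stage 5 (DELAY): [0, 0, 2, 1] = [0, 0, 2, 1] -> [0, 0, 2, 1]
Stage 6 (CLIP -8 6): clip(0,-8,6)=0, clip(0,-8,6)=0, clip(2,-8,6)=2, clip(1,-8,6)=1 -> [0, 0, 2, 1]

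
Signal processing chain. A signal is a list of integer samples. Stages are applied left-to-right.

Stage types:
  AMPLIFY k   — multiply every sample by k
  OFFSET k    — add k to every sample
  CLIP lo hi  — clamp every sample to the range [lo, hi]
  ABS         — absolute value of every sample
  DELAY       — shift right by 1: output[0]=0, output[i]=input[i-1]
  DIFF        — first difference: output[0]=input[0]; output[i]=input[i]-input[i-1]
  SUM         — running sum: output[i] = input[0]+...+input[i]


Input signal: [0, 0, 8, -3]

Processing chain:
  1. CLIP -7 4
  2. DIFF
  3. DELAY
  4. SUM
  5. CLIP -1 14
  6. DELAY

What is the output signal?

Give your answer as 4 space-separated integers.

Input: [0, 0, 8, -3]
Stage 1 (CLIP -7 4): clip(0,-7,4)=0, clip(0,-7,4)=0, clip(8,-7,4)=4, clip(-3,-7,4)=-3 -> [0, 0, 4, -3]
Stage 2 (DIFF): s[0]=0, 0-0=0, 4-0=4, -3-4=-7 -> [0, 0, 4, -7]
Stage 3 (DELAY): [0, 0, 0, 4] = [0, 0, 0, 4] -> [0, 0, 0, 4]
Stage 4 (SUM): sum[0..0]=0, sum[0..1]=0, sum[0..2]=0, sum[0..3]=4 -> [0, 0, 0, 4]
Stage 5 (CLIP -1 14): clip(0,-1,14)=0, clip(0,-1,14)=0, clip(0,-1,14)=0, clip(4,-1,14)=4 -> [0, 0, 0, 4]
Stage 6 (DELAY): [0, 0, 0, 0] = [0, 0, 0, 0] -> [0, 0, 0, 0]

Answer: 0 0 0 0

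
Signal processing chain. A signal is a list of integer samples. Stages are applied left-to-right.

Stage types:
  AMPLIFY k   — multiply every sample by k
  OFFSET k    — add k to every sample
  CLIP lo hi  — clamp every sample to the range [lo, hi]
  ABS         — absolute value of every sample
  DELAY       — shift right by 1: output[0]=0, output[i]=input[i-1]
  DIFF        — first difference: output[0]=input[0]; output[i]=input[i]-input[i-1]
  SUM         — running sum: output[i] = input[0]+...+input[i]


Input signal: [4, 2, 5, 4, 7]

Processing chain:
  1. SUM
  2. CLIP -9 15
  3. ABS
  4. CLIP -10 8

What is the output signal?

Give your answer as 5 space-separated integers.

Input: [4, 2, 5, 4, 7]
Stage 1 (SUM): sum[0..0]=4, sum[0..1]=6, sum[0..2]=11, sum[0..3]=15, sum[0..4]=22 -> [4, 6, 11, 15, 22]
Stage 2 (CLIP -9 15): clip(4,-9,15)=4, clip(6,-9,15)=6, clip(11,-9,15)=11, clip(15,-9,15)=15, clip(22,-9,15)=15 -> [4, 6, 11, 15, 15]
Stage 3 (ABS): |4|=4, |6|=6, |11|=11, |15|=15, |15|=15 -> [4, 6, 11, 15, 15]
Stage 4 (CLIP -10 8): clip(4,-10,8)=4, clip(6,-10,8)=6, clip(11,-10,8)=8, clip(15,-10,8)=8, clip(15,-10,8)=8 -> [4, 6, 8, 8, 8]

Answer: 4 6 8 8 8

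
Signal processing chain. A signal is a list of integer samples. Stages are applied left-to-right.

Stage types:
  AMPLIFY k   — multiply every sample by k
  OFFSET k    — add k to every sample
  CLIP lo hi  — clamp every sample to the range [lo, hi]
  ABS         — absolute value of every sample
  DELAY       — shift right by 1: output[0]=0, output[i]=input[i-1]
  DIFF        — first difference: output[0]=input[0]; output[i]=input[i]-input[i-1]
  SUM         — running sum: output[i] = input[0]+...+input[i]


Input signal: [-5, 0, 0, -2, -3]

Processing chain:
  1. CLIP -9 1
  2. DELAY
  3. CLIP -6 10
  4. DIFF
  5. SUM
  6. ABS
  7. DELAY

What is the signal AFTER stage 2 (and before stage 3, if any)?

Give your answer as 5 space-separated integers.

Answer: 0 -5 0 0 -2

Derivation:
Input: [-5, 0, 0, -2, -3]
Stage 1 (CLIP -9 1): clip(-5,-9,1)=-5, clip(0,-9,1)=0, clip(0,-9,1)=0, clip(-2,-9,1)=-2, clip(-3,-9,1)=-3 -> [-5, 0, 0, -2, -3]
Stage 2 (DELAY): [0, -5, 0, 0, -2] = [0, -5, 0, 0, -2] -> [0, -5, 0, 0, -2]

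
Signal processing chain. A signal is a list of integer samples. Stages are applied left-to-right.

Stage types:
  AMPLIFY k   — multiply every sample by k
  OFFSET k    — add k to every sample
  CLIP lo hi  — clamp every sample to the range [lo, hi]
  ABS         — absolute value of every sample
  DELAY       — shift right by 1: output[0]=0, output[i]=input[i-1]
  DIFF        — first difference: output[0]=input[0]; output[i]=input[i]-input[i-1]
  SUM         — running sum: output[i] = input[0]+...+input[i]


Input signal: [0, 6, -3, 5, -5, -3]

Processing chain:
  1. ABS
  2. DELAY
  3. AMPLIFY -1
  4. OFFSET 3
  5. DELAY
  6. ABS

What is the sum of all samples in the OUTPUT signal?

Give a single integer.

Input: [0, 6, -3, 5, -5, -3]
Stage 1 (ABS): |0|=0, |6|=6, |-3|=3, |5|=5, |-5|=5, |-3|=3 -> [0, 6, 3, 5, 5, 3]
Stage 2 (DELAY): [0, 0, 6, 3, 5, 5] = [0, 0, 6, 3, 5, 5] -> [0, 0, 6, 3, 5, 5]
Stage 3 (AMPLIFY -1): 0*-1=0, 0*-1=0, 6*-1=-6, 3*-1=-3, 5*-1=-5, 5*-1=-5 -> [0, 0, -6, -3, -5, -5]
Stage 4 (OFFSET 3): 0+3=3, 0+3=3, -6+3=-3, -3+3=0, -5+3=-2, -5+3=-2 -> [3, 3, -3, 0, -2, -2]
Stage 5 (DELAY): [0, 3, 3, -3, 0, -2] = [0, 3, 3, -3, 0, -2] -> [0, 3, 3, -3, 0, -2]
Stage 6 (ABS): |0|=0, |3|=3, |3|=3, |-3|=3, |0|=0, |-2|=2 -> [0, 3, 3, 3, 0, 2]
Output sum: 11

Answer: 11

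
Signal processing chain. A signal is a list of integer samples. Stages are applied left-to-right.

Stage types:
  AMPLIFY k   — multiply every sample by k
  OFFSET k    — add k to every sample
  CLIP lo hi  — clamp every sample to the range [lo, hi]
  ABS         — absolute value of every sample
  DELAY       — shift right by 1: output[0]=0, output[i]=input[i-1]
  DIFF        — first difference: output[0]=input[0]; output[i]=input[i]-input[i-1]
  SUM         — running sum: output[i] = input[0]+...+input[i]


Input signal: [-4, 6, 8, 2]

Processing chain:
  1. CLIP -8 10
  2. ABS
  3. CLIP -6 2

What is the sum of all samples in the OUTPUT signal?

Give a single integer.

Input: [-4, 6, 8, 2]
Stage 1 (CLIP -8 10): clip(-4,-8,10)=-4, clip(6,-8,10)=6, clip(8,-8,10)=8, clip(2,-8,10)=2 -> [-4, 6, 8, 2]
Stage 2 (ABS): |-4|=4, |6|=6, |8|=8, |2|=2 -> [4, 6, 8, 2]
Stage 3 (CLIP -6 2): clip(4,-6,2)=2, clip(6,-6,2)=2, clip(8,-6,2)=2, clip(2,-6,2)=2 -> [2, 2, 2, 2]
Output sum: 8

Answer: 8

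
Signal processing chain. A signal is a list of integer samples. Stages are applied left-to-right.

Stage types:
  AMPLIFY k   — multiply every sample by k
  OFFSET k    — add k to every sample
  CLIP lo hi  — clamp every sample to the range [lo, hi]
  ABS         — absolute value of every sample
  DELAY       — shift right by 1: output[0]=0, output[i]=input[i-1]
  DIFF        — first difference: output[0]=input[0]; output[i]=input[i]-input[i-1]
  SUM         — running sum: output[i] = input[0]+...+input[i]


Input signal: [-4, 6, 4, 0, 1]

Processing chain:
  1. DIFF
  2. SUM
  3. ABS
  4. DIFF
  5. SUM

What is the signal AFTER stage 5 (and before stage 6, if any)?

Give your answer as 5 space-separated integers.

Input: [-4, 6, 4, 0, 1]
Stage 1 (DIFF): s[0]=-4, 6--4=10, 4-6=-2, 0-4=-4, 1-0=1 -> [-4, 10, -2, -4, 1]
Stage 2 (SUM): sum[0..0]=-4, sum[0..1]=6, sum[0..2]=4, sum[0..3]=0, sum[0..4]=1 -> [-4, 6, 4, 0, 1]
Stage 3 (ABS): |-4|=4, |6|=6, |4|=4, |0|=0, |1|=1 -> [4, 6, 4, 0, 1]
Stage 4 (DIFF): s[0]=4, 6-4=2, 4-6=-2, 0-4=-4, 1-0=1 -> [4, 2, -2, -4, 1]
Stage 5 (SUM): sum[0..0]=4, sum[0..1]=6, sum[0..2]=4, sum[0..3]=0, sum[0..4]=1 -> [4, 6, 4, 0, 1]

Answer: 4 6 4 0 1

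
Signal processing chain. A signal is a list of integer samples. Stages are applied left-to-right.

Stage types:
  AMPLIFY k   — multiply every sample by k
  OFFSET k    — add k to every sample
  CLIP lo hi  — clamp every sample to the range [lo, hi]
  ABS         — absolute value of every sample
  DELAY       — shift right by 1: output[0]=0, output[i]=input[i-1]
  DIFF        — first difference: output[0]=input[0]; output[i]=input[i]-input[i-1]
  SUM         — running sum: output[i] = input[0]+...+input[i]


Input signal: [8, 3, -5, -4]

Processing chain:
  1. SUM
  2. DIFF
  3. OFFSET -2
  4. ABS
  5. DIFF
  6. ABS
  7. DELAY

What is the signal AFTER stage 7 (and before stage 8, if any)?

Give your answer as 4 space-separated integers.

Input: [8, 3, -5, -4]
Stage 1 (SUM): sum[0..0]=8, sum[0..1]=11, sum[0..2]=6, sum[0..3]=2 -> [8, 11, 6, 2]
Stage 2 (DIFF): s[0]=8, 11-8=3, 6-11=-5, 2-6=-4 -> [8, 3, -5, -4]
Stage 3 (OFFSET -2): 8+-2=6, 3+-2=1, -5+-2=-7, -4+-2=-6 -> [6, 1, -7, -6]
Stage 4 (ABS): |6|=6, |1|=1, |-7|=7, |-6|=6 -> [6, 1, 7, 6]
Stage 5 (DIFF): s[0]=6, 1-6=-5, 7-1=6, 6-7=-1 -> [6, -5, 6, -1]
Stage 6 (ABS): |6|=6, |-5|=5, |6|=6, |-1|=1 -> [6, 5, 6, 1]
Stage 7 (DELAY): [0, 6, 5, 6] = [0, 6, 5, 6] -> [0, 6, 5, 6]

Answer: 0 6 5 6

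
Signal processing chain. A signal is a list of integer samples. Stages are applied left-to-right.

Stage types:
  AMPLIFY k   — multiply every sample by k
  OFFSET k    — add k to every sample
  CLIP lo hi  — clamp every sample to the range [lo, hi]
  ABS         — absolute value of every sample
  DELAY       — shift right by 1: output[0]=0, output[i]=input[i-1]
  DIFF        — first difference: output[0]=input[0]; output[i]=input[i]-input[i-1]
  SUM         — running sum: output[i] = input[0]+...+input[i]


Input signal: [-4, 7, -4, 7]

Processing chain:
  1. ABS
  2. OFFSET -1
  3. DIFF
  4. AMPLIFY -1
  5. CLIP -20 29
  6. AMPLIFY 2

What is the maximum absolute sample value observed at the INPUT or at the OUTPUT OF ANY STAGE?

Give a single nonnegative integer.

Input: [-4, 7, -4, 7] (max |s|=7)
Stage 1 (ABS): |-4|=4, |7|=7, |-4|=4, |7|=7 -> [4, 7, 4, 7] (max |s|=7)
Stage 2 (OFFSET -1): 4+-1=3, 7+-1=6, 4+-1=3, 7+-1=6 -> [3, 6, 3, 6] (max |s|=6)
Stage 3 (DIFF): s[0]=3, 6-3=3, 3-6=-3, 6-3=3 -> [3, 3, -3, 3] (max |s|=3)
Stage 4 (AMPLIFY -1): 3*-1=-3, 3*-1=-3, -3*-1=3, 3*-1=-3 -> [-3, -3, 3, -3] (max |s|=3)
Stage 5 (CLIP -20 29): clip(-3,-20,29)=-3, clip(-3,-20,29)=-3, clip(3,-20,29)=3, clip(-3,-20,29)=-3 -> [-3, -3, 3, -3] (max |s|=3)
Stage 6 (AMPLIFY 2): -3*2=-6, -3*2=-6, 3*2=6, -3*2=-6 -> [-6, -6, 6, -6] (max |s|=6)
Overall max amplitude: 7

Answer: 7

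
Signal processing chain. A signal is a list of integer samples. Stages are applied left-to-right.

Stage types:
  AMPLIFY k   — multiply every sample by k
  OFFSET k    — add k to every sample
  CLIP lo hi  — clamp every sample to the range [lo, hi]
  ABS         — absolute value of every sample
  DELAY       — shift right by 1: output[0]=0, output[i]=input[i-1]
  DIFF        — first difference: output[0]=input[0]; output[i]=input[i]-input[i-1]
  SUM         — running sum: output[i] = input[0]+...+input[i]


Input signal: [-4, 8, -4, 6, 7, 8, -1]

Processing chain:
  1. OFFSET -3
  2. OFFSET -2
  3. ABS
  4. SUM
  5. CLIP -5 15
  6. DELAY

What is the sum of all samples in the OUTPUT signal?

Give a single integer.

Answer: 81

Derivation:
Input: [-4, 8, -4, 6, 7, 8, -1]
Stage 1 (OFFSET -3): -4+-3=-7, 8+-3=5, -4+-3=-7, 6+-3=3, 7+-3=4, 8+-3=5, -1+-3=-4 -> [-7, 5, -7, 3, 4, 5, -4]
Stage 2 (OFFSET -2): -7+-2=-9, 5+-2=3, -7+-2=-9, 3+-2=1, 4+-2=2, 5+-2=3, -4+-2=-6 -> [-9, 3, -9, 1, 2, 3, -6]
Stage 3 (ABS): |-9|=9, |3|=3, |-9|=9, |1|=1, |2|=2, |3|=3, |-6|=6 -> [9, 3, 9, 1, 2, 3, 6]
Stage 4 (SUM): sum[0..0]=9, sum[0..1]=12, sum[0..2]=21, sum[0..3]=22, sum[0..4]=24, sum[0..5]=27, sum[0..6]=33 -> [9, 12, 21, 22, 24, 27, 33]
Stage 5 (CLIP -5 15): clip(9,-5,15)=9, clip(12,-5,15)=12, clip(21,-5,15)=15, clip(22,-5,15)=15, clip(24,-5,15)=15, clip(27,-5,15)=15, clip(33,-5,15)=15 -> [9, 12, 15, 15, 15, 15, 15]
Stage 6 (DELAY): [0, 9, 12, 15, 15, 15, 15] = [0, 9, 12, 15, 15, 15, 15] -> [0, 9, 12, 15, 15, 15, 15]
Output sum: 81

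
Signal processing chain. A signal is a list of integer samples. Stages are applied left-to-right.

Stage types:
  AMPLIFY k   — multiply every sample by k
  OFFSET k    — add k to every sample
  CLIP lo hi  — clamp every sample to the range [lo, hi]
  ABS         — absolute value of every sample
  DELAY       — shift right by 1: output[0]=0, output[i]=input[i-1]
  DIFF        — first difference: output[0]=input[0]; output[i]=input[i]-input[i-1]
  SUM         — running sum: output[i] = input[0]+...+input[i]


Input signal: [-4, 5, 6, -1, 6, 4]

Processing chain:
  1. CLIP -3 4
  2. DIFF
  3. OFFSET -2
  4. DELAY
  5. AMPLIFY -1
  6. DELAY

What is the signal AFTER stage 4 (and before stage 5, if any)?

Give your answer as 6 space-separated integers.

Answer: 0 -5 5 -2 -7 3

Derivation:
Input: [-4, 5, 6, -1, 6, 4]
Stage 1 (CLIP -3 4): clip(-4,-3,4)=-3, clip(5,-3,4)=4, clip(6,-3,4)=4, clip(-1,-3,4)=-1, clip(6,-3,4)=4, clip(4,-3,4)=4 -> [-3, 4, 4, -1, 4, 4]
Stage 2 (DIFF): s[0]=-3, 4--3=7, 4-4=0, -1-4=-5, 4--1=5, 4-4=0 -> [-3, 7, 0, -5, 5, 0]
Stage 3 (OFFSET -2): -3+-2=-5, 7+-2=5, 0+-2=-2, -5+-2=-7, 5+-2=3, 0+-2=-2 -> [-5, 5, -2, -7, 3, -2]
Stage 4 (DELAY): [0, -5, 5, -2, -7, 3] = [0, -5, 5, -2, -7, 3] -> [0, -5, 5, -2, -7, 3]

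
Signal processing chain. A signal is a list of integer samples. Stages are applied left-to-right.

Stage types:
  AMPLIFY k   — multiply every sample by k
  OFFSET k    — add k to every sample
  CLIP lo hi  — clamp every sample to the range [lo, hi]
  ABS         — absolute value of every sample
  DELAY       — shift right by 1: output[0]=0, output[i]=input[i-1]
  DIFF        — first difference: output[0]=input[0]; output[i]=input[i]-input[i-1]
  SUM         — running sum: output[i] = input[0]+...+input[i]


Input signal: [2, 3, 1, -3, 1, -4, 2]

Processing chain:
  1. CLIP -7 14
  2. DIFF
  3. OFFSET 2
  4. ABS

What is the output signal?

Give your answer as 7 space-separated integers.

Input: [2, 3, 1, -3, 1, -4, 2]
Stage 1 (CLIP -7 14): clip(2,-7,14)=2, clip(3,-7,14)=3, clip(1,-7,14)=1, clip(-3,-7,14)=-3, clip(1,-7,14)=1, clip(-4,-7,14)=-4, clip(2,-7,14)=2 -> [2, 3, 1, -3, 1, -4, 2]
Stage 2 (DIFF): s[0]=2, 3-2=1, 1-3=-2, -3-1=-4, 1--3=4, -4-1=-5, 2--4=6 -> [2, 1, -2, -4, 4, -5, 6]
Stage 3 (OFFSET 2): 2+2=4, 1+2=3, -2+2=0, -4+2=-2, 4+2=6, -5+2=-3, 6+2=8 -> [4, 3, 0, -2, 6, -3, 8]
Stage 4 (ABS): |4|=4, |3|=3, |0|=0, |-2|=2, |6|=6, |-3|=3, |8|=8 -> [4, 3, 0, 2, 6, 3, 8]

Answer: 4 3 0 2 6 3 8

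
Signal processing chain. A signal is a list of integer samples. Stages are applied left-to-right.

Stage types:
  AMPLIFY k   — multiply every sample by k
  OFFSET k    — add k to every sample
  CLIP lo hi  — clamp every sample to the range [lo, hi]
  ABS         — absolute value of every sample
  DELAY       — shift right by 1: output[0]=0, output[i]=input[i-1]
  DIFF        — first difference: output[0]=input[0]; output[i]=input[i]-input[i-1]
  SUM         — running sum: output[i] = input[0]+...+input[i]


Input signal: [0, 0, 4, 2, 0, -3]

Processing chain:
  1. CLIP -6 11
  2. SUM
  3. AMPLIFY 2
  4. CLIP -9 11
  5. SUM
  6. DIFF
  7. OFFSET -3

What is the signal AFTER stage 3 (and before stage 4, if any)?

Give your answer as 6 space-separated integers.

Input: [0, 0, 4, 2, 0, -3]
Stage 1 (CLIP -6 11): clip(0,-6,11)=0, clip(0,-6,11)=0, clip(4,-6,11)=4, clip(2,-6,11)=2, clip(0,-6,11)=0, clip(-3,-6,11)=-3 -> [0, 0, 4, 2, 0, -3]
Stage 2 (SUM): sum[0..0]=0, sum[0..1]=0, sum[0..2]=4, sum[0..3]=6, sum[0..4]=6, sum[0..5]=3 -> [0, 0, 4, 6, 6, 3]
Stage 3 (AMPLIFY 2): 0*2=0, 0*2=0, 4*2=8, 6*2=12, 6*2=12, 3*2=6 -> [0, 0, 8, 12, 12, 6]

Answer: 0 0 8 12 12 6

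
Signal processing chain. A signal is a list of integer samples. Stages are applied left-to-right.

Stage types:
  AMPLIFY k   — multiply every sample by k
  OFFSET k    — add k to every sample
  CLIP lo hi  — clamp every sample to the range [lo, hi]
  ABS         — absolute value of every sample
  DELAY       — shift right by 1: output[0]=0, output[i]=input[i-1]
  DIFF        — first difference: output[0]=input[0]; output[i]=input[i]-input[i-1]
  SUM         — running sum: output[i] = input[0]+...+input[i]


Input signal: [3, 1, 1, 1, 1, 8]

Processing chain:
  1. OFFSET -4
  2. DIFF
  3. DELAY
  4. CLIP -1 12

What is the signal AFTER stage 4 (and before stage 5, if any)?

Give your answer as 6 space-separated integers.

Input: [3, 1, 1, 1, 1, 8]
Stage 1 (OFFSET -4): 3+-4=-1, 1+-4=-3, 1+-4=-3, 1+-4=-3, 1+-4=-3, 8+-4=4 -> [-1, -3, -3, -3, -3, 4]
Stage 2 (DIFF): s[0]=-1, -3--1=-2, -3--3=0, -3--3=0, -3--3=0, 4--3=7 -> [-1, -2, 0, 0, 0, 7]
Stage 3 (DELAY): [0, -1, -2, 0, 0, 0] = [0, -1, -2, 0, 0, 0] -> [0, -1, -2, 0, 0, 0]
Stage 4 (CLIP -1 12): clip(0,-1,12)=0, clip(-1,-1,12)=-1, clip(-2,-1,12)=-1, clip(0,-1,12)=0, clip(0,-1,12)=0, clip(0,-1,12)=0 -> [0, -1, -1, 0, 0, 0]

Answer: 0 -1 -1 0 0 0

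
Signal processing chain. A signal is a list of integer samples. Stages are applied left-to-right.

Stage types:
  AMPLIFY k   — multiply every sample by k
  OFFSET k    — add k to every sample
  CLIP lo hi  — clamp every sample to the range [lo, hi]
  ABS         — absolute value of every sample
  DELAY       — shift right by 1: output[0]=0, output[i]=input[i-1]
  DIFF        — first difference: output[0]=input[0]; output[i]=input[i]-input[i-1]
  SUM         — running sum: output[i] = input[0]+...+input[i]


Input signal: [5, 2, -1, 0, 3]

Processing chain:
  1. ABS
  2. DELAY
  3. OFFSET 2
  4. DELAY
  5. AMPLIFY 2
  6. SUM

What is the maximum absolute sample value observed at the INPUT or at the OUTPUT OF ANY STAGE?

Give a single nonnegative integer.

Input: [5, 2, -1, 0, 3] (max |s|=5)
Stage 1 (ABS): |5|=5, |2|=2, |-1|=1, |0|=0, |3|=3 -> [5, 2, 1, 0, 3] (max |s|=5)
Stage 2 (DELAY): [0, 5, 2, 1, 0] = [0, 5, 2, 1, 0] -> [0, 5, 2, 1, 0] (max |s|=5)
Stage 3 (OFFSET 2): 0+2=2, 5+2=7, 2+2=4, 1+2=3, 0+2=2 -> [2, 7, 4, 3, 2] (max |s|=7)
Stage 4 (DELAY): [0, 2, 7, 4, 3] = [0, 2, 7, 4, 3] -> [0, 2, 7, 4, 3] (max |s|=7)
Stage 5 (AMPLIFY 2): 0*2=0, 2*2=4, 7*2=14, 4*2=8, 3*2=6 -> [0, 4, 14, 8, 6] (max |s|=14)
Stage 6 (SUM): sum[0..0]=0, sum[0..1]=4, sum[0..2]=18, sum[0..3]=26, sum[0..4]=32 -> [0, 4, 18, 26, 32] (max |s|=32)
Overall max amplitude: 32

Answer: 32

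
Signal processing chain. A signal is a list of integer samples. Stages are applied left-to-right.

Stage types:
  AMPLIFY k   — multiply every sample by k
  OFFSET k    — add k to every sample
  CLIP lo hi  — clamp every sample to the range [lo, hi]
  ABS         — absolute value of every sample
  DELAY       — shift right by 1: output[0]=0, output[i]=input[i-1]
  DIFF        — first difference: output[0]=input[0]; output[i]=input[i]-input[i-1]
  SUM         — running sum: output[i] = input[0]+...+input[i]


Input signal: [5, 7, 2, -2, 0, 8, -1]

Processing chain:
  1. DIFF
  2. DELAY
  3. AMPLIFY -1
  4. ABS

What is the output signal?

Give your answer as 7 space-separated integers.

Input: [5, 7, 2, -2, 0, 8, -1]
Stage 1 (DIFF): s[0]=5, 7-5=2, 2-7=-5, -2-2=-4, 0--2=2, 8-0=8, -1-8=-9 -> [5, 2, -5, -4, 2, 8, -9]
Stage 2 (DELAY): [0, 5, 2, -5, -4, 2, 8] = [0, 5, 2, -5, -4, 2, 8] -> [0, 5, 2, -5, -4, 2, 8]
Stage 3 (AMPLIFY -1): 0*-1=0, 5*-1=-5, 2*-1=-2, -5*-1=5, -4*-1=4, 2*-1=-2, 8*-1=-8 -> [0, -5, -2, 5, 4, -2, -8]
Stage 4 (ABS): |0|=0, |-5|=5, |-2|=2, |5|=5, |4|=4, |-2|=2, |-8|=8 -> [0, 5, 2, 5, 4, 2, 8]

Answer: 0 5 2 5 4 2 8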